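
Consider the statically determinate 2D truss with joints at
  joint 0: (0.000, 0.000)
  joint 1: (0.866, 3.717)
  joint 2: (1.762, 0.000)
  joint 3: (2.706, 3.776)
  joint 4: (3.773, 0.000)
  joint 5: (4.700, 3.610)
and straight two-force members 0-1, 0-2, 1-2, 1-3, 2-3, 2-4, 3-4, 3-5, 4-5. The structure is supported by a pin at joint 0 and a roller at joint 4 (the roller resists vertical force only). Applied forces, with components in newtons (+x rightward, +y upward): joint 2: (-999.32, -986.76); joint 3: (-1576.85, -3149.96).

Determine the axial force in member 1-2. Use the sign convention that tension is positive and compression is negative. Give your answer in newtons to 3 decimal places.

3034.165

N=6 nodes, M=9 members, R=3 reactions → 2N=12, M+R=12
member 0 (0-1): L=3.8165, (cx,cy)=(0.2269,0.9739)
member 1 (0-2): L=1.7620, (cx,cy)=(1.0000,0.0000)
member 2 (1-2): L=3.8235, (cx,cy)=(0.2343,-0.9722)
member 3 (1-3): L=1.8409, (cx,cy)=(0.9995,0.0320)
member 4 (2-3): L=3.8922, (cx,cy)=(0.2425,0.9701)
member 5 (2-4): L=2.0110, (cx,cy)=(1.0000,0.0000)
member 6 (3-4): L=3.9239, (cx,cy)=(0.2719,-0.9623)
member 7 (3-5): L=2.0009, (cx,cy)=(0.9966,-0.0830)
member 8 (4-5): L=3.7271, (cx,cy)=(0.2487,0.9686)
solve A·x = −loads:
  F[0-1] = -3075.0577 N (compression)
  F[0-2] = -1878.4192 N (compression)
  F[1-2] = +3034.1655 N (tension)
  F[1-3] = -1409.5080 N (compression)
  F[2-3] = -2023.3281 N (compression)
  F[2-4] = +322.6631 N (tension)
  F[3-4] = -1186.5832 N (compression)
  F[3-5] = -0.0000 N (tension)
  F[4-5] = +0.0000 N (tension)
  Rx@0 = +2576.1700 N
  Ry@0 = +2994.8495 N
  Ry@4 = +1141.8705 N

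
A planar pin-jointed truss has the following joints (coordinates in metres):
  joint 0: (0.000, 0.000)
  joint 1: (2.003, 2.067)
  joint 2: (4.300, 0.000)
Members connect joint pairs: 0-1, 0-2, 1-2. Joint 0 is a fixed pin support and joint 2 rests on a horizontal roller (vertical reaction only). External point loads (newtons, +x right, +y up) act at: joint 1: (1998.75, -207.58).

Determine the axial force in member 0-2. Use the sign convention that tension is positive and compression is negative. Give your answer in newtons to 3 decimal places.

N=3 nodes, M=3 members, R=3 reactions → 2N=6, M+R=6
member 0 (0-1): L=2.8783, (cx,cy)=(0.6959,0.7181)
member 1 (0-2): L=4.3000, (cx,cy)=(1.0000,0.0000)
member 2 (1-2): L=3.0901, (cx,cy)=(0.7433,-0.6689)
solve A·x = −loads:
  F[0-1] = +1183.4900 N (tension)
  F[0-2] = +1175.1574 N (tension)
  F[1-2] = -1580.9099 N (compression)
  Rx@0 = -1998.7500 N
  Ry@0 = -849.9081 N
  Ry@2 = +1057.4881 N

1175.157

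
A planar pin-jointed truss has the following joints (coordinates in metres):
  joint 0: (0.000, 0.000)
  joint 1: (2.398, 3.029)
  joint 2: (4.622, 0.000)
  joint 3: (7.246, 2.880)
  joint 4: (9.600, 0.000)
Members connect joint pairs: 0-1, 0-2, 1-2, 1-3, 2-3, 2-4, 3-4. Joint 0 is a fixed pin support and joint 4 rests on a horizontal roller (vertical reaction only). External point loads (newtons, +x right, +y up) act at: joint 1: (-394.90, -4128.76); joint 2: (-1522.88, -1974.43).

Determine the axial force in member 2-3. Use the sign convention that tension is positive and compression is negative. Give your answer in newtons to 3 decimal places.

N=5 nodes, M=7 members, R=3 reactions → 2N=10, M+R=10
member 0 (0-1): L=3.8633, (cx,cy)=(0.6207,0.7840)
member 1 (0-2): L=4.6220, (cx,cy)=(1.0000,0.0000)
member 2 (1-2): L=3.7578, (cx,cy)=(0.5918,-0.8061)
member 3 (1-3): L=4.8503, (cx,cy)=(0.9995,-0.0307)
member 4 (2-3): L=3.8961, (cx,cy)=(0.6735,0.7392)
member 5 (2-4): L=4.9780, (cx,cy)=(1.0000,0.0000)
member 6 (3-4): L=3.7196, (cx,cy)=(0.6329,-0.7743)
solve A·x = −loads:
  F[0-1] = -5415.3493 N (compression)
  F[0-2] = +1443.5791 N (tension)
  F[1-2] = +264.3407 N (tension)
  F[1-3] = -3124.3802 N (compression)
  F[2-3] = +2382.7987 N (tension)
  F[2-4] = +1518.1146 N (tension)
  F[3-4] = -2398.8269 N (compression)
  Rx@0 = +1917.7800 N
  Ry@0 = +4245.8536 N
  Ry@4 = +1857.3364 N

2382.799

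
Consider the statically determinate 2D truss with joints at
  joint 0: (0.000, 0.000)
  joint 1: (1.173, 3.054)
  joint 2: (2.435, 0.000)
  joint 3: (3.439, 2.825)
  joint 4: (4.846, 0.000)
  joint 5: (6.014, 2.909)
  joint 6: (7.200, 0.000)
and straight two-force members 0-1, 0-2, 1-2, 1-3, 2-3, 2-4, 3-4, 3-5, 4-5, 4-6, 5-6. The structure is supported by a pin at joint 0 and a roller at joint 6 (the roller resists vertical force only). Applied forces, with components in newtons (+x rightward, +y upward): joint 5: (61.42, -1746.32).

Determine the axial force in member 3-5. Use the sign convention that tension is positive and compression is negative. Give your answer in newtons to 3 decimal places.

-443.907

N=7 nodes, M=11 members, R=3 reactions → 2N=14, M+R=14
member 0 (0-1): L=3.2715, (cx,cy)=(0.3585,0.9335)
member 1 (0-2): L=2.4350, (cx,cy)=(1.0000,0.0000)
member 2 (1-2): L=3.3045, (cx,cy)=(0.3819,-0.9242)
member 3 (1-3): L=2.2775, (cx,cy)=(0.9949,-0.1005)
member 4 (2-3): L=2.9981, (cx,cy)=(0.3349,0.9423)
member 5 (2-4): L=2.4110, (cx,cy)=(1.0000,0.0000)
member 6 (3-4): L=3.1560, (cx,cy)=(0.4458,-0.8951)
member 7 (3-5): L=2.5764, (cx,cy)=(0.9995,0.0326)
member 8 (4-5): L=3.1347, (cx,cy)=(0.3726,0.9280)
member 9 (4-6): L=2.3540, (cx,cy)=(1.0000,0.0000)
member 10 (5-6): L=3.1415, (cx,cy)=(0.3775,-0.9260)
solve A·x = −loads:
  F[0-1] = -281.5632 N (compression)
  F[0-2] = +162.3742 N (tension)
  F[1-2] = +308.3139 N (tension)
  F[1-3] = -219.8152 N (compression)
  F[2-3] = -302.4045 N (compression)
  F[2-4] = +381.3898 N (tension)
  F[3-4] = +277.4693 N (tension)
  F[3-5] = -443.9069 N (compression)
  F[4-5] = -267.6415 N (compression)
  F[4-6] = +604.8142 N (tension)
  F[5-6] = -1602.0319 N (compression)
  Rx@0 = -61.4200 N
  Ry@0 = +262.8423 N
  Ry@6 = +1483.4777 N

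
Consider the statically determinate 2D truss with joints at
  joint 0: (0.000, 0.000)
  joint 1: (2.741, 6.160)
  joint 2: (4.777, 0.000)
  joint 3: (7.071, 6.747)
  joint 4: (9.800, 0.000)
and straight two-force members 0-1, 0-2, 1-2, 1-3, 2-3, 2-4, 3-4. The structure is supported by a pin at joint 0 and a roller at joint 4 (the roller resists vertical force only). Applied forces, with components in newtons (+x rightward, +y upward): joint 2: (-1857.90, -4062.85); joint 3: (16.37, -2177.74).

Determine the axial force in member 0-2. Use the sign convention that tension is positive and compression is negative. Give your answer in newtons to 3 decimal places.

N=5 nodes, M=7 members, R=3 reactions → 2N=10, M+R=10
member 0 (0-1): L=6.7423, (cx,cy)=(0.4065,0.9136)
member 1 (0-2): L=4.7770, (cx,cy)=(1.0000,0.0000)
member 2 (1-2): L=6.4877, (cx,cy)=(0.3138,-0.9495)
member 3 (1-3): L=4.3696, (cx,cy)=(0.9909,0.1343)
member 4 (2-3): L=7.1263, (cx,cy)=(0.3219,0.9468)
member 5 (2-4): L=5.0230, (cx,cy)=(1.0000,0.0000)
member 6 (3-4): L=7.2780, (cx,cy)=(0.3750,-0.9270)
solve A·x = −loads:
  F[0-1] = -2930.6936 N (compression)
  F[0-2] = -650.0931 N (compression)
  F[1-2] = +2536.2896 N (tension)
  F[1-3] = -2005.5599 N (compression)
  F[2-3] = +1747.7170 N (tension)
  F[2-4] = +1441.1516 N (tension)
  F[3-4] = -3843.4291 N (compression)
  Rx@0 = +1841.5300 N
  Ry@0 = +2677.5816 N
  Ry@4 = +3563.0084 N

-650.093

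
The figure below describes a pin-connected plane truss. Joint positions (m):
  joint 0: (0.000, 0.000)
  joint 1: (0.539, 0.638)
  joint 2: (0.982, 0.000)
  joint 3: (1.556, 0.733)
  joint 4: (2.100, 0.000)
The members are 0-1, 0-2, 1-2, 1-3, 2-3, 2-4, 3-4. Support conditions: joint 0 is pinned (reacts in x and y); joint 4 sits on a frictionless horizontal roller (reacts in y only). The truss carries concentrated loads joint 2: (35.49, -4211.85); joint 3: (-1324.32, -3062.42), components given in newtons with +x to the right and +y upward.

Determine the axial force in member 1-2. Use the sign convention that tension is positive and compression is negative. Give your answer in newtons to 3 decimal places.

3683.436

N=5 nodes, M=7 members, R=3 reactions → 2N=10, M+R=10
member 0 (0-1): L=0.8352, (cx,cy)=(0.6454,0.7639)
member 1 (0-2): L=0.9820, (cx,cy)=(1.0000,0.0000)
member 2 (1-2): L=0.7767, (cx,cy)=(0.5703,-0.8214)
member 3 (1-3): L=1.0214, (cx,cy)=(0.9957,0.0930)
member 4 (2-3): L=0.9310, (cx,cy)=(0.6165,0.7873)
member 5 (2-4): L=1.1180, (cx,cy)=(1.0000,0.0000)
member 6 (3-4): L=0.9128, (cx,cy)=(0.5960,-0.8030)
solve A·x = −loads:
  F[0-1] = -4579.0521 N (compression)
  F[0-2] = +1666.2688 N (tension)
  F[1-2] = +3683.4357 N (tension)
  F[1-3] = -5077.9480 N (compression)
  F[2-3] = +1506.7033 N (tension)
  F[2-4] = +2802.6746 N (tension)
  F[3-4] = -4702.7828 N (compression)
  Rx@0 = +1288.8300 N
  Ry@0 = +3497.8721 N
  Ry@4 = +3776.3979 N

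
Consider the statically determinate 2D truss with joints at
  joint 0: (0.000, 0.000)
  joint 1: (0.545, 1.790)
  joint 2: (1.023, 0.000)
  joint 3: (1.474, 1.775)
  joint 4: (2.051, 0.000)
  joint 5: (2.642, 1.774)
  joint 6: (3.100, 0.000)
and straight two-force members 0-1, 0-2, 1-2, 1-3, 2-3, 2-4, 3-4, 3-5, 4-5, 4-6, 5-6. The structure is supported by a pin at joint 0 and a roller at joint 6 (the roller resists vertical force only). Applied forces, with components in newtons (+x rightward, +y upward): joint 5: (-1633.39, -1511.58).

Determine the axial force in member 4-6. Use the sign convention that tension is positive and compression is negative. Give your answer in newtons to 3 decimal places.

91.274

N=7 nodes, M=11 members, R=3 reactions → 2N=14, M+R=14
member 0 (0-1): L=1.8711, (cx,cy)=(0.2913,0.9566)
member 1 (0-2): L=1.0230, (cx,cy)=(1.0000,0.0000)
member 2 (1-2): L=1.8527, (cx,cy)=(0.2580,-0.9661)
member 3 (1-3): L=0.9291, (cx,cy)=(0.9999,-0.0161)
member 4 (2-3): L=1.8314, (cx,cy)=(0.2463,0.9692)
member 5 (2-4): L=1.0280, (cx,cy)=(1.0000,0.0000)
member 6 (3-4): L=1.8664, (cx,cy)=(0.3091,-0.9510)
member 7 (3-5): L=1.1680, (cx,cy)=(1.0000,-0.0009)
member 8 (4-5): L=1.8699, (cx,cy)=(0.3161,0.9487)
member 9 (4-6): L=1.0490, (cx,cy)=(1.0000,0.0000)
member 10 (5-6): L=1.8322, (cx,cy)=(0.2500,-0.9683)
solve A·x = −loads:
  F[0-1] = -1210.5312 N (compression)
  F[0-2] = -1280.8011 N (compression)
  F[1-2] = +1209.7319 N (tension)
  F[1-3] = -664.7847 N (compression)
  F[2-3] = -1205.9143 N (compression)
  F[2-4] = -671.7239 N (compression)
  F[3-4] = +1218.8988 N (tension)
  F[3-5] = -1338.4851 N (compression)
  F[4-5] = -1221.8250 N (compression)
  F[4-6] = +91.2736 N (tension)
  F[5-6] = -365.1278 N (compression)
  Rx@0 = +1633.3900 N
  Ry@0 = +1158.0444 N
  Ry@6 = +353.5356 N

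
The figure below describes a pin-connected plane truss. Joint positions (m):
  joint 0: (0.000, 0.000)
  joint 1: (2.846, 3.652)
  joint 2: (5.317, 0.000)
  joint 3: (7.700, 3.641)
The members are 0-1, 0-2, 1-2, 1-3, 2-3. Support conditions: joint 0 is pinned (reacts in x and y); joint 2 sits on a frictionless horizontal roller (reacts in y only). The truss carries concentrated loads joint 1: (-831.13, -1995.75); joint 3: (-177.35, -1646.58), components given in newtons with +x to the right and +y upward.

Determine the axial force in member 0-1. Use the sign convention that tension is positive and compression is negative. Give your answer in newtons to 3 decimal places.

-1117.987

N=4 nodes, M=5 members, R=3 reactions → 2N=8, M+R=8
member 0 (0-1): L=4.6300, (cx,cy)=(0.6147,0.7888)
member 1 (0-2): L=5.3170, (cx,cy)=(1.0000,0.0000)
member 2 (1-2): L=4.4094, (cx,cy)=(0.5604,-0.8282)
member 3 (1-3): L=4.8540, (cx,cy)=(1.0000,-0.0023)
member 4 (2-3): L=4.3515, (cx,cy)=(0.5476,0.8367)
solve A·x = −loads:
  F[0-1] = -1117.9869 N (compression)
  F[0-2] = -321.2669 N (compression)
  F[1-2] = -1347.3980 N (compression)
  F[1-3] = +898.9899 N (tension)
  F[2-3] = -1965.4576 N (compression)
  Rx@0 = +1008.4800 N
  Ry@0 = +881.8349 N
  Ry@2 = +2760.4951 N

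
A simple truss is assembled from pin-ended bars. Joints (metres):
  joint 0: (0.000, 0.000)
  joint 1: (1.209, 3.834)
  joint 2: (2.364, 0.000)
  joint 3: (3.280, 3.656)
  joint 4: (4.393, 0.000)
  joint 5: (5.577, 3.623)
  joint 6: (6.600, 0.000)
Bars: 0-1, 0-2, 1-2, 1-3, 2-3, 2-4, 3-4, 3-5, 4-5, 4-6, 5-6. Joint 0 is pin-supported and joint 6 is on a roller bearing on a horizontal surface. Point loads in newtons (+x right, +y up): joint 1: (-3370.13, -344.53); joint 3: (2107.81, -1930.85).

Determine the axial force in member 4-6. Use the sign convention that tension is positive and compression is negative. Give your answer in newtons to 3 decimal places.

N=7 nodes, M=11 members, R=3 reactions → 2N=14, M+R=14
member 0 (0-1): L=4.0201, (cx,cy)=(0.3007,0.9537)
member 1 (0-2): L=2.3640, (cx,cy)=(1.0000,0.0000)
member 2 (1-2): L=4.0042, (cx,cy)=(0.2884,-0.9575)
member 3 (1-3): L=2.0786, (cx,cy)=(0.9963,-0.0856)
member 4 (2-3): L=3.7690, (cx,cy)=(0.2430,0.9700)
member 5 (2-4): L=2.0290, (cx,cy)=(1.0000,0.0000)
member 6 (3-4): L=3.8217, (cx,cy)=(0.2912,-0.9567)
member 7 (3-5): L=2.2972, (cx,cy)=(0.9999,-0.0144)
member 8 (4-5): L=3.8116, (cx,cy)=(0.3106,0.9505)
member 9 (4-6): L=2.2070, (cx,cy)=(1.0000,0.0000)
member 10 (5-6): L=3.7647, (cx,cy)=(0.2717,-0.9624)
solve A·x = −loads:
  F[0-1] = -2141.9947 N (compression)
  F[0-2] = -618.1398 N (compression)
  F[1-2] = +1569.6431 N (tension)
  F[1-3] = +2281.5710 N (tension)
  F[2-3] = -1549.3809 N (compression)
  F[2-4] = +211.1736 N (tension)
  F[3-4] = -240.9652 N (compression)
  F[3-5] = -141.0108 N (compression)
  F[4-5] = +242.5172 N (tension)
  F[4-6] = +65.6621 N (tension)
  F[5-6] = -241.6379 N (compression)
  Rx@0 = +1262.3200 N
  Ry@0 = +2042.8346 N
  Ry@6 = +232.5454 N

65.662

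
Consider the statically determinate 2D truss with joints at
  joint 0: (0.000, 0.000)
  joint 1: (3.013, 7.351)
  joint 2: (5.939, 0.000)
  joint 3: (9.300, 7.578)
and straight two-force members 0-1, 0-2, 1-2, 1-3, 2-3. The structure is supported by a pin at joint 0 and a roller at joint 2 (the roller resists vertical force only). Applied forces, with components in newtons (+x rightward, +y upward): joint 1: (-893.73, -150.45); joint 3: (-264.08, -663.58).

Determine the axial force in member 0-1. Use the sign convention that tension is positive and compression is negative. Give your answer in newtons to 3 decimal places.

-1233.949

N=4 nodes, M=5 members, R=3 reactions → 2N=8, M+R=8
member 0 (0-1): L=7.9445, (cx,cy)=(0.3793,0.9253)
member 1 (0-2): L=5.9390, (cx,cy)=(1.0000,0.0000)
member 2 (1-2): L=7.9119, (cx,cy)=(0.3698,-0.9291)
member 3 (1-3): L=6.2911, (cx,cy)=(0.9993,0.0361)
member 4 (2-3): L=8.2899, (cx,cy)=(0.4054,0.9141)
solve A·x = −loads:
  F[0-1] = -1233.9490 N (compression)
  F[0-2] = -689.8284 N (compression)
  F[1-2] = +1068.1513 N (tension)
  F[1-3] = +30.7435 N (tension)
  F[2-3] = -727.1320 N (compression)
  Rx@0 = +1157.8100 N
  Ry@0 = +1141.7632 N
  Ry@2 = -327.7332 N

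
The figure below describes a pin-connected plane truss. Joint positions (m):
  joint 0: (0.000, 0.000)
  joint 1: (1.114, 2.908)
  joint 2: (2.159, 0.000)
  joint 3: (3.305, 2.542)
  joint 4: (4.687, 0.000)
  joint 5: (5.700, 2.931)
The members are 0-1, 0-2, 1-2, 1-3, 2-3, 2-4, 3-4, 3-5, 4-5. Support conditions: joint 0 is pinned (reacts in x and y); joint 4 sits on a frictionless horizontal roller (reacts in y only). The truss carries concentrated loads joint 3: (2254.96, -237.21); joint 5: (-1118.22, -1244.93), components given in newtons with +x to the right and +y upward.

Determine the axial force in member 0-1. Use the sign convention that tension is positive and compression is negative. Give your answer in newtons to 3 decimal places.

N=6 nodes, M=9 members, R=3 reactions → 2N=12, M+R=12
member 0 (0-1): L=3.1141, (cx,cy)=(0.3577,0.9338)
member 1 (0-2): L=2.1590, (cx,cy)=(1.0000,0.0000)
member 2 (1-2): L=3.0901, (cx,cy)=(0.3382,-0.9411)
member 3 (1-3): L=2.2214, (cx,cy)=(0.9863,-0.1648)
member 4 (2-3): L=2.7884, (cx,cy)=(0.4110,0.9116)
member 5 (2-4): L=2.5280, (cx,cy)=(1.0000,0.0000)
member 6 (3-4): L=2.8934, (cx,cy)=(0.4776,-0.8786)
member 7 (3-5): L=2.4264, (cx,cy)=(0.9871,0.1603)
member 8 (4-5): L=3.1011, (cx,cy)=(0.3267,0.9451)
solve A·x = −loads:
  F[0-1] = +774.0511 N (tension)
  F[0-2] = +859.8382 N (tension)
  F[1-2] = -869.4249 N (compression)
  F[1-3] = +578.8356 N (tension)
  F[2-3] = +897.5032 N (tension)
  F[2-4] = +196.9497 N (tension)
  F[3-4] = -1227.4950 N (compression)
  F[3-5] = -738.4193 N (compression)
  F[4-5] = -1191.9317 N (compression)
  Rx@0 = -1136.7400 N
  Ry@0 = -722.8281 N
  Ry@4 = +2204.9681 N

774.051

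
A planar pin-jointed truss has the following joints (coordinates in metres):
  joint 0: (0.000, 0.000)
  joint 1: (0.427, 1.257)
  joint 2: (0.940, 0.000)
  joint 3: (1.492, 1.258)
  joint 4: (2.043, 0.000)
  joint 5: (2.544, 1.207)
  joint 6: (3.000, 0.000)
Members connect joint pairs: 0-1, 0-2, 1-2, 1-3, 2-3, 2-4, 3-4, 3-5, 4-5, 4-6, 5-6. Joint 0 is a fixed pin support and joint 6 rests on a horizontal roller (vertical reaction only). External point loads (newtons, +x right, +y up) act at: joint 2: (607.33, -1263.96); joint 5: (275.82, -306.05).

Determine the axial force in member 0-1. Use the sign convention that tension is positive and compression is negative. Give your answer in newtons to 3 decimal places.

-848.560

N=7 nodes, M=11 members, R=3 reactions → 2N=14, M+R=14
member 0 (0-1): L=1.3275, (cx,cy)=(0.3216,0.9469)
member 1 (0-2): L=0.9400, (cx,cy)=(1.0000,0.0000)
member 2 (1-2): L=1.3577, (cx,cy)=(0.3779,-0.9259)
member 3 (1-3): L=1.0650, (cx,cy)=(1.0000,0.0009)
member 4 (2-3): L=1.3738, (cx,cy)=(0.4018,0.9157)
member 5 (2-4): L=1.1030, (cx,cy)=(1.0000,0.0000)
member 6 (3-4): L=1.3734, (cx,cy)=(0.4012,-0.9160)
member 7 (3-5): L=1.0532, (cx,cy)=(0.9988,-0.0484)
member 8 (4-5): L=1.3068, (cx,cy)=(0.3834,0.9236)
member 9 (4-6): L=0.9570, (cx,cy)=(1.0000,0.0000)
member 10 (5-6): L=1.2903, (cx,cy)=(0.3534,-0.9355)
solve A·x = −loads:
  F[0-1] = -848.5597 N (compression)
  F[0-2] = +1156.0860 N (tension)
  F[1-2] = +867.1941 N (tension)
  F[1-3] = -600.6127 N (compression)
  F[2-3] = +503.4896 N (tension)
  F[2-4] = +674.1246 N (tension)
  F[3-4] = -492.0954 N (compression)
  F[3-5] = -201.1115 N (compression)
  F[4-5] = +488.0425 N (tension)
  F[4-6] = +289.5969 N (tension)
  F[5-6] = -819.4231 N (compression)
  Rx@0 = -883.1500 N
  Ry@0 = +803.4672 N
  Ry@6 = +766.5428 N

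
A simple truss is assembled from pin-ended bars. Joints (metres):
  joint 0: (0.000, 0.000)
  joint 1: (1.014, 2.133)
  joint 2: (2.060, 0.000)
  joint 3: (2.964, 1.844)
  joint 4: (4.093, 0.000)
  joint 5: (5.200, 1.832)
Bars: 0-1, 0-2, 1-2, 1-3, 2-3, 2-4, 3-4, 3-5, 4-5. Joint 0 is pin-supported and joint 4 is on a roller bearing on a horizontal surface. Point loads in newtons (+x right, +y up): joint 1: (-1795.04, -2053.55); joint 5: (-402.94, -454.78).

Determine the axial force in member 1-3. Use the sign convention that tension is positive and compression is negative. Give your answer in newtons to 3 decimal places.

382.986

N=6 nodes, M=9 members, R=3 reactions → 2N=12, M+R=12
member 0 (0-1): L=2.3618, (cx,cy)=(0.4293,0.9031)
member 1 (0-2): L=2.0600, (cx,cy)=(1.0000,0.0000)
member 2 (1-2): L=2.3757, (cx,cy)=(0.4403,-0.8979)
member 3 (1-3): L=1.9713, (cx,cy)=(0.9892,-0.1466)
member 4 (2-3): L=2.0537, (cx,cy)=(0.4402,0.8979)
member 5 (2-4): L=2.0330, (cx,cy)=(1.0000,0.0000)
member 6 (3-4): L=2.1622, (cx,cy)=(0.5222,-0.8528)
member 7 (3-5): L=2.2360, (cx,cy)=(1.0000,-0.0054)
member 8 (4-5): L=2.1405, (cx,cy)=(0.5172,0.8559)
solve A·x = −loads:
  F[0-1] = -2809.7593 N (compression)
  F[0-2] = -991.6329 N (compression)
  F[1-2] = +476.5981 N (tension)
  F[1-3] = +382.9862 N (tension)
  F[2-3] = -476.5697 N (compression)
  F[2-4] = -572.0079 N (compression)
  F[3-4] = +568.3871 N (tension)
  F[3-5] = -127.7234 N (compression)
  F[4-5] = -532.1597 N (compression)
  Rx@0 = +2197.9800 N
  Ry@0 = +2537.6119 N
  Ry@4 = -29.2819 N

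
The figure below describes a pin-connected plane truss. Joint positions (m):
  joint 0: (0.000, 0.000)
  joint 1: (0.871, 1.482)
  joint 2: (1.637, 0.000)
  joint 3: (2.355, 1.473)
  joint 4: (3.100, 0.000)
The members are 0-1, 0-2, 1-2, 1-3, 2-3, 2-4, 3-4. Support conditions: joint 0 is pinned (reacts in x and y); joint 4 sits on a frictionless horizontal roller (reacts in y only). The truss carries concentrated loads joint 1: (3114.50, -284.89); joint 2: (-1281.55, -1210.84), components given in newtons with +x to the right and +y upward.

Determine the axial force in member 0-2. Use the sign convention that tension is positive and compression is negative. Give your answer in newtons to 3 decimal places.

1414.113

N=5 nodes, M=7 members, R=3 reactions → 2N=10, M+R=10
member 0 (0-1): L=1.7190, (cx,cy)=(0.5067,0.8621)
member 1 (0-2): L=1.6370, (cx,cy)=(1.0000,0.0000)
member 2 (1-2): L=1.6683, (cx,cy)=(0.4592,-0.8884)
member 3 (1-3): L=1.4840, (cx,cy)=(1.0000,-0.0061)
member 4 (2-3): L=1.6387, (cx,cy)=(0.4382,0.8989)
member 5 (2-4): L=1.4630, (cx,cy)=(1.0000,0.0000)
member 6 (3-4): L=1.6507, (cx,cy)=(0.4513,-0.8924)
solve A·x = −loads:
  F[0-1] = +826.6151 N (tension)
  F[0-2] = +1414.1127 N (tension)
  F[1-2] = -1107.9784 N (compression)
  F[1-3] = -2186.9614 N (compression)
  F[2-3] = +2442.0088 N (tension)
  F[2-4] = +1116.9328 N (tension)
  F[3-4] = -2474.7675 N (compression)
  Rx@0 = -1832.9500 N
  Ry@0 = -712.6485 N
  Ry@4 = +2208.3785 N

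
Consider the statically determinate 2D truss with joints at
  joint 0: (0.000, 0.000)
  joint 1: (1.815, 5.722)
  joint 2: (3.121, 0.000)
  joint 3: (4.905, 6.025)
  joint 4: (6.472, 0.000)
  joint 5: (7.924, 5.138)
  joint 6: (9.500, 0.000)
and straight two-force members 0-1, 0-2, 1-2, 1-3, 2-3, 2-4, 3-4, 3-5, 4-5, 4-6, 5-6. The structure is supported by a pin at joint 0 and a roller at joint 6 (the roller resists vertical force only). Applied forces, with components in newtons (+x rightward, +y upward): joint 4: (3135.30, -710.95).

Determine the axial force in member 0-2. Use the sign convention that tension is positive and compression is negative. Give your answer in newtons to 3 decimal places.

N=7 nodes, M=11 members, R=3 reactions → 2N=14, M+R=14
member 0 (0-1): L=6.0030, (cx,cy)=(0.3024,0.9532)
member 1 (0-2): L=3.1210, (cx,cy)=(1.0000,0.0000)
member 2 (1-2): L=5.8691, (cx,cy)=(0.2225,-0.9749)
member 3 (1-3): L=3.1048, (cx,cy)=(0.9952,0.0976)
member 4 (2-3): L=6.2836, (cx,cy)=(0.2839,0.9588)
member 5 (2-4): L=3.3510, (cx,cy)=(1.0000,0.0000)
member 6 (3-4): L=6.2254, (cx,cy)=(0.2517,-0.9678)
member 7 (3-5): L=3.1466, (cx,cy)=(0.9594,-0.2819)
member 8 (4-5): L=5.3392, (cx,cy)=(0.2719,0.9623)
member 9 (4-6): L=3.0280, (cx,cy)=(1.0000,0.0000)
member 10 (5-6): L=5.3743, (cx,cy)=(0.2932,-0.9560)
solve A·x = −loads:
  F[0-1] = -237.7326 N (compression)
  F[0-2] = +3207.1787 N (tension)
  F[1-2] = +220.2740 N (tension)
  F[1-3] = -121.4738 N (compression)
  F[2-3] = -223.9677 N (compression)
  F[2-4] = +3319.7817 N (tension)
  F[3-4] = +314.1556 N (tension)
  F[3-5] = -274.6975 N (compression)
  F[4-5] = +422.8457 N (tension)
  F[4-6] = +148.5649 N (tension)
  F[5-6] = -506.6169 N (compression)
  Rx@0 = -3135.3000 N
  Ry@0 = +226.6060 N
  Ry@6 = +484.3440 N

3207.179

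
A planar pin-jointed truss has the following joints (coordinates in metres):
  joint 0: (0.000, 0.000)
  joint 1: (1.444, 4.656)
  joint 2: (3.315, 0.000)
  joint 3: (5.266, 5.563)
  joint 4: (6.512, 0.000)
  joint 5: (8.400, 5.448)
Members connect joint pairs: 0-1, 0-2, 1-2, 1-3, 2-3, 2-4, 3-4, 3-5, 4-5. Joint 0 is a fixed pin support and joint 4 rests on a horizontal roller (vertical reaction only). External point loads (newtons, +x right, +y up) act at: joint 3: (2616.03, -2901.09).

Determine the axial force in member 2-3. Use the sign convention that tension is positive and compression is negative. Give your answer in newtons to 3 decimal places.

N=6 nodes, M=9 members, R=3 reactions → 2N=12, M+R=12
member 0 (0-1): L=4.8748, (cx,cy)=(0.2962,0.9551)
member 1 (0-2): L=3.3150, (cx,cy)=(1.0000,0.0000)
member 2 (1-2): L=5.0179, (cx,cy)=(0.3729,-0.9279)
member 3 (1-3): L=3.9281, (cx,cy)=(0.9730,0.2309)
member 4 (2-3): L=5.8952, (cx,cy)=(0.3309,0.9436)
member 5 (2-4): L=3.1970, (cx,cy)=(1.0000,0.0000)
member 6 (3-4): L=5.7008, (cx,cy)=(0.2186,-0.9758)
member 7 (3-5): L=3.1361, (cx,cy)=(0.9993,-0.0367)
member 8 (4-5): L=5.7659, (cx,cy)=(0.3274,0.9449)
solve A·x = −loads:
  F[0-1] = +1758.6285 N (tension)
  F[0-2] = +2095.0916 N (tension)
  F[1-2] = -1531.0150 N (compression)
  F[1-3] = +1122.1265 N (tension)
  F[2-3] = +1505.4377 N (tension)
  F[2-4] = +1026.0051 N (tension)
  F[3-4] = -4694.2878 N (compression)
  F[3-5] = -0.0000 N (compression)
  F[4-5] = +0.0000 N (tension)
  Rx@0 = -2616.0300 N
  Ry@0 = -1679.7016 N
  Ry@4 = +4580.7916 N

1505.438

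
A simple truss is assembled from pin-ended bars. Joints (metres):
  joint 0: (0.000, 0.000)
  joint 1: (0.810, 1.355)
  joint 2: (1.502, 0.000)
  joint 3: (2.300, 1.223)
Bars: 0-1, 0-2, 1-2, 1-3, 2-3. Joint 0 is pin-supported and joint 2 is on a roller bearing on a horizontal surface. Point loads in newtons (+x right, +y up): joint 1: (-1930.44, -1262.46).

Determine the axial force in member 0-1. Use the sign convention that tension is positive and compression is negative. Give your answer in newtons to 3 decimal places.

N=4 nodes, M=5 members, R=3 reactions → 2N=8, M+R=8
member 0 (0-1): L=1.5786, (cx,cy)=(0.5131,0.8583)
member 1 (0-2): L=1.5020, (cx,cy)=(1.0000,0.0000)
member 2 (1-2): L=1.5215, (cx,cy)=(0.4548,-0.8906)
member 3 (1-3): L=1.4958, (cx,cy)=(0.9961,-0.0882)
member 4 (2-3): L=1.4603, (cx,cy)=(0.5465,0.8375)
solve A·x = −loads:
  F[0-1] = -2706.5903 N (compression)
  F[0-2] = -541.6946 N (compression)
  F[1-2] = +1191.0048 N (tension)
  F[1-3] = +0.0000 N (tension)
  F[2-3] = -0.0000 N (compression)
  Rx@0 = +1930.4400 N
  Ry@0 = +2323.1481 N
  Ry@2 = -1060.6881 N

-2706.590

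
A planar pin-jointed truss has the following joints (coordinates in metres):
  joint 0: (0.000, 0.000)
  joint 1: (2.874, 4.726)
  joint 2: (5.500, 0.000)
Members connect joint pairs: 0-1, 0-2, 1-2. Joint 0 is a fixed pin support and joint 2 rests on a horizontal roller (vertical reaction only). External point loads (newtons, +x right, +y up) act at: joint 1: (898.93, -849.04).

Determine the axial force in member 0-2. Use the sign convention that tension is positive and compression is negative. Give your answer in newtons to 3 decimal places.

N=3 nodes, M=3 members, R=3 reactions → 2N=6, M+R=6
member 0 (0-1): L=5.5313, (cx,cy)=(0.5196,0.8544)
member 1 (0-2): L=5.5000, (cx,cy)=(1.0000,0.0000)
member 2 (1-2): L=5.4066, (cx,cy)=(0.4857,-0.8741)
solve A·x = −loads:
  F[0-1] = +429.5899 N (tension)
  F[0-2] = +675.7188 N (tension)
  F[1-2] = -1391.2103 N (compression)
  Rx@0 = -898.9300 N
  Ry@0 = -367.0480 N
  Ry@2 = +1216.0880 N

675.719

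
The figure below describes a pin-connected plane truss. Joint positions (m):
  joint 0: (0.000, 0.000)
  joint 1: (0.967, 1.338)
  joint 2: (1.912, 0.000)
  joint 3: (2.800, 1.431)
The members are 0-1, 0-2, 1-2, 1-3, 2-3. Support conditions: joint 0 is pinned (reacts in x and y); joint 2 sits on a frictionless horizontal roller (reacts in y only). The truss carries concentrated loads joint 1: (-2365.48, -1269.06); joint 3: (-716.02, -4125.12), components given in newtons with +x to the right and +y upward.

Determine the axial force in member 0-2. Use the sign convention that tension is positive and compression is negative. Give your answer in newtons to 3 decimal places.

-2429.165

N=4 nodes, M=5 members, R=3 reactions → 2N=8, M+R=8
member 0 (0-1): L=1.6509, (cx,cy)=(0.5858,0.8105)
member 1 (0-2): L=1.9120, (cx,cy)=(1.0000,0.0000)
member 2 (1-2): L=1.6381, (cx,cy)=(0.5769,-0.8168)
member 3 (1-3): L=1.8354, (cx,cy)=(0.9987,0.0507)
member 4 (2-3): L=1.6841, (cx,cy)=(0.5273,0.8497)
solve A·x = −loads:
  F[0-1] = -1113.6641 N (compression)
  F[0-2] = -2429.1646 N (compression)
  F[1-2] = -330.3806 N (compression)
  F[1-3] = +1906.1895 N (tension)
  F[2-3] = -4968.4982 N (compression)
  Rx@0 = +3081.5000 N
  Ry@0 = +902.6109 N
  Ry@2 = +4491.5691 N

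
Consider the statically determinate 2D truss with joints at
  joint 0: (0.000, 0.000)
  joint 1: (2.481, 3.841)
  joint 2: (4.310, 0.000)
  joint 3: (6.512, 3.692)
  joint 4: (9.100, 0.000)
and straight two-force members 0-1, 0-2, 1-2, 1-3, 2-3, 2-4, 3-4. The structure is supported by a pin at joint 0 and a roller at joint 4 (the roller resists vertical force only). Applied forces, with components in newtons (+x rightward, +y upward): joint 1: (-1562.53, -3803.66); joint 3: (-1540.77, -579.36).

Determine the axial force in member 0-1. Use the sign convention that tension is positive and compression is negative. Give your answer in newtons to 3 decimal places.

N=5 nodes, M=7 members, R=3 reactions → 2N=10, M+R=10
member 0 (0-1): L=4.5726, (cx,cy)=(0.5426,0.8400)
member 1 (0-2): L=4.3100, (cx,cy)=(1.0000,0.0000)
member 2 (1-2): L=4.2542, (cx,cy)=(0.4299,-0.9029)
member 3 (1-3): L=4.0338, (cx,cy)=(0.9993,-0.0369)
member 4 (2-3): L=4.2988, (cx,cy)=(0.5122,0.8588)
member 5 (2-4): L=4.7900, (cx,cy)=(1.0000,0.0000)
member 6 (3-4): L=4.5087, (cx,cy)=(0.5740,-0.8189)
solve A·x = −loads:
  F[0-1] = -5019.0769 N (compression)
  F[0-2] = -380.0488 N (compression)
  F[1-2] = +513.3067 N (tension)
  F[1-3] = -1382.3477 N (compression)
  F[2-3] = -539.6164 N (compression)
  F[2-4] = +117.0453 N (tension)
  F[3-4] = -203.9123 N (compression)
  Rx@0 = +3103.3000 N
  Ry@0 = +4216.0450 N
  Ry@4 = +166.9750 N

-5019.077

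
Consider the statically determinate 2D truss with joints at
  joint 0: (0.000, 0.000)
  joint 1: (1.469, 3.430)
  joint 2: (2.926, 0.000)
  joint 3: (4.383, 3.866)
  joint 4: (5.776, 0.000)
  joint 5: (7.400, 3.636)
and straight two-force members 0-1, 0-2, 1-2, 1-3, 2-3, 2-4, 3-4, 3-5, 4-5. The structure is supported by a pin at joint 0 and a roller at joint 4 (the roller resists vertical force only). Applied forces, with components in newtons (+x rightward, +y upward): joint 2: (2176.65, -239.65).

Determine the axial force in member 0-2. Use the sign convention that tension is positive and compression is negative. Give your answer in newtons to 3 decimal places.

N=6 nodes, M=9 members, R=3 reactions → 2N=12, M+R=12
member 0 (0-1): L=3.7313, (cx,cy)=(0.3937,0.9192)
member 1 (0-2): L=2.9260, (cx,cy)=(1.0000,0.0000)
member 2 (1-2): L=3.7266, (cx,cy)=(0.3910,-0.9204)
member 3 (1-3): L=2.9464, (cx,cy)=(0.9890,0.1480)
member 4 (2-3): L=4.1314, (cx,cy)=(0.3527,0.9358)
member 5 (2-4): L=2.8500, (cx,cy)=(1.0000,0.0000)
member 6 (3-4): L=4.1093, (cx,cy)=(0.3390,-0.9408)
member 7 (3-5): L=3.0258, (cx,cy)=(0.9971,-0.0760)
member 8 (4-5): L=3.9822, (cx,cy)=(0.4078,0.9131)
solve A·x = −loads:
  F[0-1] = -128.6368 N (compression)
  F[0-2] = +2227.2934 N (tension)
  F[1-2] = +113.0563 N (tension)
  F[1-3] = -95.9008 N (compression)
  F[2-3] = +144.9024 N (tension)
  F[2-4] = +43.7435 N (tension)
  F[3-4] = -129.0421 N (compression)
  F[3-5] = +0.0000 N (tension)
  F[4-5] = -0.0000 N (compression)
  Rx@0 = -2176.6500 N
  Ry@0 = +118.2484 N
  Ry@4 = +121.4016 N

2227.293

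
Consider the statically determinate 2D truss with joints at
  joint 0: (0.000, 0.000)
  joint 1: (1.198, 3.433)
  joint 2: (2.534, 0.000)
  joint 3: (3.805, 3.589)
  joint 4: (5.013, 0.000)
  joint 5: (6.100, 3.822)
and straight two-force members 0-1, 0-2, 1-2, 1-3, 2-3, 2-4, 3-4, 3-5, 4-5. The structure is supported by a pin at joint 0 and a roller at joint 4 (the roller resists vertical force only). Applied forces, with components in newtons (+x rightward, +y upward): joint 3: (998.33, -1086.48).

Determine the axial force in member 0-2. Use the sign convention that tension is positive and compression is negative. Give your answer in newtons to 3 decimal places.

N=6 nodes, M=9 members, R=3 reactions → 2N=12, M+R=12
member 0 (0-1): L=3.6360, (cx,cy)=(0.3295,0.9442)
member 1 (0-2): L=2.5340, (cx,cy)=(1.0000,0.0000)
member 2 (1-2): L=3.6838, (cx,cy)=(0.3627,-0.9319)
member 3 (1-3): L=2.6117, (cx,cy)=(0.9982,0.0597)
member 4 (2-3): L=3.8074, (cx,cy)=(0.3338,0.9426)
member 5 (2-4): L=2.4790, (cx,cy)=(1.0000,0.0000)
member 6 (3-4): L=3.7868, (cx,cy)=(0.3190,-0.9478)
member 7 (3-5): L=2.3068, (cx,cy)=(0.9949,0.1010)
member 8 (4-5): L=3.9736, (cx,cy)=(0.2736,0.9619)
solve A·x = −loads:
  F[0-1] = +479.7163 N (tension)
  F[0-2] = +840.2728 N (tension)
  F[1-2] = -465.0408 N (compression)
  F[1-3] = +327.2974 N (tension)
  F[2-3] = +459.7533 N (tension)
  F[2-4] = +518.1408 N (tension)
  F[3-4] = -1624.2701 N (compression)
  F[3-5] = -0.0000 N (compression)
  F[4-5] = +0.0000 N (tension)
  Rx@0 = -998.3300 N
  Ry@0 = -452.9301 N
  Ry@4 = +1539.4101 N

840.273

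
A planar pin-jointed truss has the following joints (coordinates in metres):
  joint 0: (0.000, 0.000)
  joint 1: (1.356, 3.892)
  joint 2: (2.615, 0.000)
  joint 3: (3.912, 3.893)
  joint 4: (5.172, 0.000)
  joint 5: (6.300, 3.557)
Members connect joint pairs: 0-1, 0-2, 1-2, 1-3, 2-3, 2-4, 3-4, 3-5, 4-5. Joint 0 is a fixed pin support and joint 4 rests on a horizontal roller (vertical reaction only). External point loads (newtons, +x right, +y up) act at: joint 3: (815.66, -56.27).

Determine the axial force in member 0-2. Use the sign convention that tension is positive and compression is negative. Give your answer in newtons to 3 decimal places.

N=6 nodes, M=9 members, R=3 reactions → 2N=12, M+R=12
member 0 (0-1): L=4.1215, (cx,cy)=(0.3290,0.9443)
member 1 (0-2): L=2.6150, (cx,cy)=(1.0000,0.0000)
member 2 (1-2): L=4.0906, (cx,cy)=(0.3078,-0.9515)
member 3 (1-3): L=2.5560, (cx,cy)=(1.0000,0.0004)
member 4 (2-3): L=4.1034, (cx,cy)=(0.3161,0.9487)
member 5 (2-4): L=2.5570, (cx,cy)=(1.0000,0.0000)
member 6 (3-4): L=4.0918, (cx,cy)=(0.3079,-0.9514)
member 7 (3-5): L=2.4115, (cx,cy)=(0.9902,-0.1393)
member 8 (4-5): L=3.7316, (cx,cy)=(0.3023,0.9532)
solve A·x = −loads:
  F[0-1] = +635.6323 N (tension)
  F[0-2] = +606.5306 N (tension)
  F[1-2] = -630.7028 N (compression)
  F[1-3] = +403.2479 N (tension)
  F[2-3] = +632.5144 N (tension)
  F[2-4] = +212.4860 N (tension)
  F[3-4] = -690.0446 N (compression)
  F[3-5] = +0.0000 N (tension)
  F[4-5] = -0.0000 N (compression)
  Rx@0 = -815.6600 N
  Ry@0 = -600.2444 N
  Ry@4 = +656.5144 N

606.531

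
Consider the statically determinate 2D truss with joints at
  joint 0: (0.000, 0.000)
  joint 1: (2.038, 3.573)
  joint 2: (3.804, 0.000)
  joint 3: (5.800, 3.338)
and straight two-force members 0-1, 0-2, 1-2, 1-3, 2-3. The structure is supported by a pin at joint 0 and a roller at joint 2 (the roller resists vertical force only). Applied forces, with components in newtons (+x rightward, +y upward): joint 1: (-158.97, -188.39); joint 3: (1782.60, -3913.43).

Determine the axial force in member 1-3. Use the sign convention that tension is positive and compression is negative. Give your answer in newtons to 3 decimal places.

N=4 nodes, M=5 members, R=3 reactions → 2N=8, M+R=8
member 0 (0-1): L=4.1134, (cx,cy)=(0.4955,0.8686)
member 1 (0-2): L=3.8040, (cx,cy)=(1.0000,0.0000)
member 2 (1-2): L=3.9856, (cx,cy)=(0.4431,-0.8965)
member 3 (1-3): L=3.7693, (cx,cy)=(0.9981,-0.0623)
member 4 (2-3): L=3.8892, (cx,cy)=(0.5132,0.8583)
solve A·x = −loads:
  F[0-1] = +3892.1780 N (tension)
  F[0-2] = -304.7810 N (compression)
  F[1-2] = -4258.3641 N (compression)
  F[1-3] = +3981.9832 N (tension)
  F[2-3] = -4270.4519 N (compression)
  Rx@0 = -1623.6300 N
  Ry@0 = -3380.8698 N
  Ry@2 = +7482.6898 N

3981.983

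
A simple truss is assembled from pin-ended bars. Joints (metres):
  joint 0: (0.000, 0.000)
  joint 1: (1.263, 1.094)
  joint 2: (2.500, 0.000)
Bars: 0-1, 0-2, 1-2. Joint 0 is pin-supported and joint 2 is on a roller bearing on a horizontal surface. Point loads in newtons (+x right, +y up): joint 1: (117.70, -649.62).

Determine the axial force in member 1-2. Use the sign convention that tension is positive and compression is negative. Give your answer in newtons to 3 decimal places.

-573.138

N=3 nodes, M=3 members, R=3 reactions → 2N=6, M+R=6
member 0 (0-1): L=1.6709, (cx,cy)=(0.7559,0.6547)
member 1 (0-2): L=2.5000, (cx,cy)=(1.0000,0.0000)
member 2 (1-2): L=1.6514, (cx,cy)=(0.7491,-0.6625)
solve A·x = −loads:
  F[0-1] = -412.2743 N (compression)
  F[0-2] = +429.3244 N (tension)
  F[1-2] = -573.1375 N (compression)
  Rx@0 = -117.7000 N
  Ry@0 = +269.9265 N
  Ry@2 = +379.6935 N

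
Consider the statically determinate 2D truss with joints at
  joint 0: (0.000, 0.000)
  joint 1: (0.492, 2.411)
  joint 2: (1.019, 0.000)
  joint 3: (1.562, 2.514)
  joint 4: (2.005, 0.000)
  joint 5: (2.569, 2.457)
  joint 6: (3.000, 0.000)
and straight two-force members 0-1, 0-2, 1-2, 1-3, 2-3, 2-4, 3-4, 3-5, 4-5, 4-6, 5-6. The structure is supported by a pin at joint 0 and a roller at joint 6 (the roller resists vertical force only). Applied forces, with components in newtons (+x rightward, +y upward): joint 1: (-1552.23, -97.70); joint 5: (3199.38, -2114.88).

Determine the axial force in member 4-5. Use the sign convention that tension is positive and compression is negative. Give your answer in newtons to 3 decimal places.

N=7 nodes, M=11 members, R=3 reactions → 2N=14, M+R=14
member 0 (0-1): L=2.4607, (cx,cy)=(0.1999,0.9798)
member 1 (0-2): L=1.0190, (cx,cy)=(1.0000,0.0000)
member 2 (1-2): L=2.4679, (cx,cy)=(0.2135,-0.9769)
member 3 (1-3): L=1.0749, (cx,cy)=(0.9954,0.0958)
member 4 (2-3): L=2.5720, (cx,cy)=(0.2111,0.9775)
member 5 (2-4): L=0.9860, (cx,cy)=(1.0000,0.0000)
member 6 (3-4): L=2.5527, (cx,cy)=(0.1735,-0.9848)
member 7 (3-5): L=1.0086, (cx,cy)=(0.9984,-0.0565)
member 8 (4-5): L=2.5209, (cx,cy)=(0.2237,0.9747)
member 9 (4-6): L=0.9950, (cx,cy)=(1.0000,0.0000)
member 10 (5-6): L=2.4945, (cx,cy)=(0.1728,-0.9850)
solve A·x = −loads:
  F[0-1] = +1007.6489 N (tension)
  F[0-2] = +1445.6766 N (tension)
  F[1-2] = -918.4927 N (compression)
  F[1-3] = +1958.8512 N (tension)
  F[2-3] = +917.9990 N (tension)
  F[2-4] = +1055.7321 N (tension)
  F[3-4] = -1237.2671 N (compression)
  F[3-5] = +2362.1377 N (tension)
  F[4-5] = +1250.1846 N (tension)
  F[4-6] = +561.3142 N (tension)
  F[5-6] = -3248.7408 N (compression)
  Rx@0 = -1647.1500 N
  Ry@0 = -987.3017 N
  Ry@6 = +3199.8817 N

1250.185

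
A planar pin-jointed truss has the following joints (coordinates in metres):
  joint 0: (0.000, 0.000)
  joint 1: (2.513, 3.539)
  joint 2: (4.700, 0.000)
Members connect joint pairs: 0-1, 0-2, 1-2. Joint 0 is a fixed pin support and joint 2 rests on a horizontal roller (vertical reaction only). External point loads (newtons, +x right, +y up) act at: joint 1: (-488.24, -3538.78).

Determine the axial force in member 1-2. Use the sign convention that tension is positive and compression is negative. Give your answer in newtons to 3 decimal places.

N=3 nodes, M=3 members, R=3 reactions → 2N=6, M+R=6
member 0 (0-1): L=4.3405, (cx,cy)=(0.5790,0.8153)
member 1 (0-2): L=4.7000, (cx,cy)=(1.0000,0.0000)
member 2 (1-2): L=4.1602, (cx,cy)=(0.5257,-0.8507)
solve A·x = −loads:
  F[0-1] = -2470.4706 N (compression)
  F[0-2] = +942.0869 N (tension)
  F[1-2] = -1792.0876 N (compression)
  Rx@0 = +488.2400 N
  Ry@0 = +2014.2964 N
  Ry@2 = +1524.4836 N

-1792.088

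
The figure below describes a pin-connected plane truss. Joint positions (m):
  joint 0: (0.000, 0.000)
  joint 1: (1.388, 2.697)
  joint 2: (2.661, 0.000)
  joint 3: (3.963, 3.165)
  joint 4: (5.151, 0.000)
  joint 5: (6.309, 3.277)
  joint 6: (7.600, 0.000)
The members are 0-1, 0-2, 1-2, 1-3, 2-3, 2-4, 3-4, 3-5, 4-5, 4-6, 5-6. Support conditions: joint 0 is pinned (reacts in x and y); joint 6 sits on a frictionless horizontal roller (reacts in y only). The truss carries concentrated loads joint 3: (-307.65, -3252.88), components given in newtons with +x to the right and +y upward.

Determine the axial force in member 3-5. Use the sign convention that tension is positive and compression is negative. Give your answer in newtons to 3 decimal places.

-1193.344

N=7 nodes, M=11 members, R=3 reactions → 2N=14, M+R=14
member 0 (0-1): L=3.0332, (cx,cy)=(0.4576,0.8892)
member 1 (0-2): L=2.6610, (cx,cy)=(1.0000,0.0000)
member 2 (1-2): L=2.9823, (cx,cy)=(0.4268,-0.9043)
member 3 (1-3): L=2.6172, (cx,cy)=(0.9839,0.1788)
member 4 (2-3): L=3.4223, (cx,cy)=(0.3804,0.9248)
member 5 (2-4): L=2.4900, (cx,cy)=(1.0000,0.0000)
member 6 (3-4): L=3.3806, (cx,cy)=(0.3514,-0.9362)
member 7 (3-5): L=2.3487, (cx,cy)=(0.9989,0.0477)
member 8 (4-5): L=3.4756, (cx,cy)=(0.3332,0.9429)
member 9 (4-6): L=2.4490, (cx,cy)=(1.0000,0.0000)
member 10 (5-6): L=3.5221, (cx,cy)=(0.3665,-0.9304)
solve A·x = −loads:
  F[0-1] = -1894.8210 N (compression)
  F[0-2] = +559.4225 N (tension)
  F[1-2] = +1555.3541 N (tension)
  F[1-3] = -1556.0499 N (compression)
  F[2-3] = -1520.9088 N (compression)
  F[2-4] = +1801.9361 N (tension)
  F[3-4] = -1735.6952 N (compression)
  F[3-5] = -1193.3440 N (compression)
  F[4-5] = +1723.4662 N (tension)
  F[4-6] = +617.7597 N (tension)
  F[5-6] = -1685.3842 N (compression)
  Rx@0 = +307.6500 N
  Ry@0 = +1684.7943 N
  Ry@6 = +1568.0857 N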